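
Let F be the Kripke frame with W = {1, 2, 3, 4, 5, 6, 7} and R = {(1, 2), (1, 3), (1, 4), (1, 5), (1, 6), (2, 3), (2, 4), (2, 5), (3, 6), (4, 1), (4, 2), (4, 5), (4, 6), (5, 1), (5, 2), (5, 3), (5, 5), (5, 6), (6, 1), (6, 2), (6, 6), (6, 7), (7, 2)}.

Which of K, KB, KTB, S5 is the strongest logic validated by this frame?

Symmetric (axiom B): no — 1 R 2 but not 2 R 1.
Reflexive (axiom T): no — 1 is not related to itself.
Euclidean (axiom 5): no — 1 R 2 and 1 R 6, but not 2 R 6.
So F validates K; KB would additionally require R to be symmetric. The strongest is K.

K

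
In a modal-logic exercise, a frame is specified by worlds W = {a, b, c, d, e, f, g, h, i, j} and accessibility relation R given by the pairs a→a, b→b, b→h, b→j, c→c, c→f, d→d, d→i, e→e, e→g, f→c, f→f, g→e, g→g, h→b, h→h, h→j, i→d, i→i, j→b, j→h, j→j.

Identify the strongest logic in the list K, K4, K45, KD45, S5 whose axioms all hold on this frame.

S5

Transitive (axiom 4): yes — every two-step R-path is closed by a direct edge.
Euclidean (axiom 5): yes — any two successors of a common world are R-related.
Serial (axiom D): yes — every world has a successor (e.g. a R a).
Reflexive (axiom T): yes — every world is R-related to itself.
So F validates K, K4, K45, KD45, S5. The strongest is S5.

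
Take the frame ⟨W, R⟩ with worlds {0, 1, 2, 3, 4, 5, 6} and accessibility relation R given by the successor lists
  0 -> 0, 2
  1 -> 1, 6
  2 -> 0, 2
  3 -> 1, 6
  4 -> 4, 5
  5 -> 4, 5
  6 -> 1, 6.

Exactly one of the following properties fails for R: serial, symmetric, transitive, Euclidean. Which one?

Serial: yes — every world has a successor (e.g. 0 R 0).
Symmetric: no — 3 R 1 but not 1 R 3.
Transitive: yes — every two-step R-path is closed by a direct edge.
Euclidean: yes — any two successors of a common world are R-related.
Only symmetric fails.

symmetric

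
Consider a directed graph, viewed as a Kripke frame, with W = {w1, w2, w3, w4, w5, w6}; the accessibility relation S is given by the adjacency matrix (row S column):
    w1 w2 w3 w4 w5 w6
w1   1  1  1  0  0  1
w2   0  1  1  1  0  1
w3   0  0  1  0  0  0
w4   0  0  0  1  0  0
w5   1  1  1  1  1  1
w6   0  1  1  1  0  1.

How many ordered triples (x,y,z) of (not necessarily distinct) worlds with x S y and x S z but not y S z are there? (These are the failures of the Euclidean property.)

33

Enumerating: (w1,w2,w1), (w1,w3,w1), (w1,w3,w2), (w1,w3,w6), (w1,w6,w1), (w2,w3,w2), (w2,w3,w4), (w2,w3,w6), (w2,w4,w2), (w2,w4,w3), (w2,w4,w6), (w5,w1,w4), … and 21 more.
Total: 33.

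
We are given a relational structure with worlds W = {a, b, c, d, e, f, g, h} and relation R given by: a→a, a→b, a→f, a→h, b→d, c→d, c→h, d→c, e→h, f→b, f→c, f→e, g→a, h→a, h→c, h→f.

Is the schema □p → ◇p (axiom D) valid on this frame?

Yes

Axiom D corresponds to the accessibility relation being serial.
Serial: yes — every world has a successor (e.g. a R a).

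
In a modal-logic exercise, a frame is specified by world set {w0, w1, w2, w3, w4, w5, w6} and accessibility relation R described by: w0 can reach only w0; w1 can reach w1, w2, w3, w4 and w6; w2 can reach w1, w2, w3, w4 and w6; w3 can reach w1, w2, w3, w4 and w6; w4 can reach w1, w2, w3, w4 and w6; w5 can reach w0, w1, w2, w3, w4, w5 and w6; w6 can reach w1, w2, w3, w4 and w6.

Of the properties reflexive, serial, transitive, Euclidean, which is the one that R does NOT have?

Euclidean

Reflexive: yes — every world is R-related to itself.
Serial: yes — every world has a successor (e.g. w0 R w0).
Transitive: yes — every two-step R-path is closed by a direct edge.
Euclidean: no — w5 R w0 and w5 R w1, but not w0 R w1.
Only Euclidean fails.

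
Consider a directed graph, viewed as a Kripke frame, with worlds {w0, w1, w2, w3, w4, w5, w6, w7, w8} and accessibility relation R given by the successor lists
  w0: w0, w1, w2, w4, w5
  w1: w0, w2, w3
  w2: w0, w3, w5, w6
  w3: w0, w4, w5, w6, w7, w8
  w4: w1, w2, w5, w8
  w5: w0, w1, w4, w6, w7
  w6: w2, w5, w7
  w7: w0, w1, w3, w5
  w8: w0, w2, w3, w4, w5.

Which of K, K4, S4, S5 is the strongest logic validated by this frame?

K

Transitive (axiom 4): no — w0 R w1 and w1 R w3, but not w0 R w3.
Reflexive (axiom T): no — w1 is not related to itself.
Euclidean (axiom 5): no — w0 R w1 and w0 R w4, but not w1 R w4.
So F validates K; K4 would additionally require R to be transitive. The strongest is K.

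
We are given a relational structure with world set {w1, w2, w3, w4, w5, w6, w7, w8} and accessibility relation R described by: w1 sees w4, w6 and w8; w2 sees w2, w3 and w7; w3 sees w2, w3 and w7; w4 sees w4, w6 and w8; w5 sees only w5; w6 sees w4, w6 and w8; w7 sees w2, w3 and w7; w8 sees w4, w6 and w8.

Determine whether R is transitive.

Yes

Transitive: yes — every two-step R-path is closed by a direct edge.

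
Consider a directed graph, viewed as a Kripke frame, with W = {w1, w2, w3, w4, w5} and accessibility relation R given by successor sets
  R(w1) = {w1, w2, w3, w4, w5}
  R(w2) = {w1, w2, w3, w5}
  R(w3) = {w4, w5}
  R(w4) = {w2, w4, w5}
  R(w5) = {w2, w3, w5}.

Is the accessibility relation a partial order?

Reflexive: no — w3 is not related to itself.
Transitive: no — w2 R w1 and w1 R w4, but not w2 R w4.
Antisymmetric: no — w1 R w2 and w2 R w1 with w1 ≠ w2.
So R is not a partial order.

No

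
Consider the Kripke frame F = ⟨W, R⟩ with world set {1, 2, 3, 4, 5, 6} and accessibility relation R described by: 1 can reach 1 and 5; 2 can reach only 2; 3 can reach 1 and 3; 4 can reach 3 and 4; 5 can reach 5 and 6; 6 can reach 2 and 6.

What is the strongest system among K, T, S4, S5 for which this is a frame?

Reflexive (axiom T): yes — every world is R-related to itself.
Transitive (axiom 4): no — 1 R 5 and 5 R 6, but not 1 R 6.
Euclidean (axiom 5): no — 1 R 5 and 1 R 1, but not 5 R 1.
So F validates K, T; S4 would additionally require R to be transitive. The strongest is T.

T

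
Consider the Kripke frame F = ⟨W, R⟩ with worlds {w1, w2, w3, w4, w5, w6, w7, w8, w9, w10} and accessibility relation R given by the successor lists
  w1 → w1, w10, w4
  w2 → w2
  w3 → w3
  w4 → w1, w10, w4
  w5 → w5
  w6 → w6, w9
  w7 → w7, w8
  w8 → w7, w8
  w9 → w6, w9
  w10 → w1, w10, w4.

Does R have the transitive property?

Yes

Transitive: yes — every two-step R-path is closed by a direct edge.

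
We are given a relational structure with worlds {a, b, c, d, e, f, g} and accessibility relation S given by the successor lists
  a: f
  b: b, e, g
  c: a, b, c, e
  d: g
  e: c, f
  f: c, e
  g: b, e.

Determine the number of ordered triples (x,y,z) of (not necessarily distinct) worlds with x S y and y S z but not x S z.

Enumerating: (a,f,c), (a,f,e), (b,e,c), (b,e,f), (c,a,f), (c,b,g), (c,e,f), (d,g,b), (d,g,e), (e,c,a), (e,c,b), (e,c,e), … and 7 more.
Total: 19.

19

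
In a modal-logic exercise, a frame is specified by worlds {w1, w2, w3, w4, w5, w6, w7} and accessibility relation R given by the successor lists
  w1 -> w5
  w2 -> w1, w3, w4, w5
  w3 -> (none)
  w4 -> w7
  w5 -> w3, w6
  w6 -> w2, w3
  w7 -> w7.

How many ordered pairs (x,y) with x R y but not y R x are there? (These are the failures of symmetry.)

10

Enumerating: (w1,w5), (w2,w1), (w2,w3), (w2,w4), (w2,w5), (w4,w7), (w5,w3), (w5,w6), (w6,w2), (w6,w3).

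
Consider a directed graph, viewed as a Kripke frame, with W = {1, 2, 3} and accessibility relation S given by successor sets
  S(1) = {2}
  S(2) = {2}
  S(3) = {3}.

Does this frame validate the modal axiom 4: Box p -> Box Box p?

Yes

The schema 4 characterises exactly the transitive frames.
Transitive: yes — every two-step S-path is closed by a direct edge.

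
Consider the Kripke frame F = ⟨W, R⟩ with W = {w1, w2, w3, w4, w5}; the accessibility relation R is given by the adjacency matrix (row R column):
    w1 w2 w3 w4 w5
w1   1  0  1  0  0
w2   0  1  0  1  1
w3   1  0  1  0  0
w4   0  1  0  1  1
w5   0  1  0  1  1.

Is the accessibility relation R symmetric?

Symmetric: yes — every pair in R has its reverse in R.

Yes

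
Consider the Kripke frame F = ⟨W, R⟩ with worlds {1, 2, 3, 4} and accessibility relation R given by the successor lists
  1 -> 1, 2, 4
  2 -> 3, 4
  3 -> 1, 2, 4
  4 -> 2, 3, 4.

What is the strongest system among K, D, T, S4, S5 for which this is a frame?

Serial (axiom D): yes — every world has a successor (e.g. 1 R 1).
Reflexive (axiom T): no — 2 is not related to itself.
Transitive (axiom 4): no — 1 R 2 and 2 R 3, but not 1 R 3.
Euclidean (axiom 5): no — 3 R 2 and 3 R 1, but not 2 R 1.
So F validates K, D; T would additionally require R to be reflexive. The strongest is D.

D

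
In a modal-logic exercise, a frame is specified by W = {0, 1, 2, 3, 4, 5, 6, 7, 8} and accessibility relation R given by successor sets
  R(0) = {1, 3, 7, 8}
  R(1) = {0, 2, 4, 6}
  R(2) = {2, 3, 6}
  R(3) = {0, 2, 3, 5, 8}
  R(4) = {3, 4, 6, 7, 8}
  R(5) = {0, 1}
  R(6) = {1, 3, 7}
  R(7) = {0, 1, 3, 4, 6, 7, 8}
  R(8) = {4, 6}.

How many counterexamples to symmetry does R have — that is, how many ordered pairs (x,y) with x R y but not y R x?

15

Enumerating: (0,8), (1,2), (1,4), (2,6), (3,5), (3,8), (4,3), (4,6), (5,0), (5,1), (6,3), (7,1), (7,3), (7,8), (8,6).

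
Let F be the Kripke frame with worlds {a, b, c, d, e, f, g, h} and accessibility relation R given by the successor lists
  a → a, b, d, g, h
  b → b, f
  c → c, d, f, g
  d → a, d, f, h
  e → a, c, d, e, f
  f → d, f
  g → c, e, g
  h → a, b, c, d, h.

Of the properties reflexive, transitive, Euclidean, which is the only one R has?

Reflexive: yes — every world is R-related to itself.
Transitive: no — a R b and b R f, but not a R f.
Euclidean: no — a R b and a R d, but not b R d.
Only reflexive holds.

reflexive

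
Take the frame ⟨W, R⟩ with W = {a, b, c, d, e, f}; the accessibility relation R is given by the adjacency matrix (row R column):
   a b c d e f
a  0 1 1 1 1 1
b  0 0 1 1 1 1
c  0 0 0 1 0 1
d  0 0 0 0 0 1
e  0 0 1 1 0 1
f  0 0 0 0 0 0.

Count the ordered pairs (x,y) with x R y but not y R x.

Enumerating: (a,b), (a,c), (a,d), (a,e), (a,f), (b,c), (b,d), (b,e), (b,f), (c,d), (c,f), (d,f), (e,c), (e,d), (e,f).

15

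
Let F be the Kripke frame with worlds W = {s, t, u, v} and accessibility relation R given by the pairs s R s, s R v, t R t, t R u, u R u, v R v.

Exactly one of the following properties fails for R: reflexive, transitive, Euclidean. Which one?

Reflexive: yes — every world is R-related to itself.
Transitive: yes — every two-step R-path is closed by a direct edge.
Euclidean: no — s R v and s R s, but not v R s.
Only Euclidean fails.

Euclidean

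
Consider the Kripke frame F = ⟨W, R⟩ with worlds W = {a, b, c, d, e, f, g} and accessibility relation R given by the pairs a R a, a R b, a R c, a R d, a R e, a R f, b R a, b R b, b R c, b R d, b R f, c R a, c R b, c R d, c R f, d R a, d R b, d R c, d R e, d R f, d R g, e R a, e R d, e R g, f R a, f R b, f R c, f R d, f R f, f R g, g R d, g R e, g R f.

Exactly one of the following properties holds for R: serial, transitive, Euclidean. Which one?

Serial: yes — every world has a successor (e.g. a R a).
Transitive: no — a R d and d R g, but not a R g.
Euclidean: no — a R b and a R e, but not b R e.
Only serial holds.

serial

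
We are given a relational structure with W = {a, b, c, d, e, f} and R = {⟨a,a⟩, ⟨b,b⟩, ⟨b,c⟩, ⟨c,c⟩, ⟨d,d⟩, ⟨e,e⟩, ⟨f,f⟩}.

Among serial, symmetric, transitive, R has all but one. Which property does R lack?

Serial: yes — every world has a successor (e.g. a R a).
Symmetric: no — b R c but not c R b.
Transitive: yes — every two-step R-path is closed by a direct edge.
Only symmetric fails.

symmetric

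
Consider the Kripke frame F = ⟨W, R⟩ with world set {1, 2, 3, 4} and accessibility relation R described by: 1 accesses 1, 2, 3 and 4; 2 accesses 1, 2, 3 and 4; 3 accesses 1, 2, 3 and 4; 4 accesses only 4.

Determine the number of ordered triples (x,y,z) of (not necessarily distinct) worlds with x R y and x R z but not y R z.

Enumerating: (1,4,1), (1,4,2), (1,4,3), (2,4,1), (2,4,2), (2,4,3), (3,4,1), (3,4,2), (3,4,3).

9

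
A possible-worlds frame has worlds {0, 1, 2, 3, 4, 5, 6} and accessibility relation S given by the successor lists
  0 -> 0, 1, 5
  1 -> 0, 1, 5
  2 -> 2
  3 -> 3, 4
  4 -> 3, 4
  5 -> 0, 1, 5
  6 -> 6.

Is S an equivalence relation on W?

Reflexive: yes — every world is S-related to itself.
Symmetric: yes — every pair in S has its reverse in S.
Transitive: yes — every two-step S-path is closed by a direct edge.
So S is an equivalence relation.

Yes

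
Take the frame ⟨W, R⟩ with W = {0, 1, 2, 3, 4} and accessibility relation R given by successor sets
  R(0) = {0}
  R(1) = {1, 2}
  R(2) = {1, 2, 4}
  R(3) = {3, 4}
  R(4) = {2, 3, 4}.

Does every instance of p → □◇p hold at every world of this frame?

Yes

Axiom B corresponds to the accessibility relation being symmetric.
Symmetric: yes — every pair in R has its reverse in R.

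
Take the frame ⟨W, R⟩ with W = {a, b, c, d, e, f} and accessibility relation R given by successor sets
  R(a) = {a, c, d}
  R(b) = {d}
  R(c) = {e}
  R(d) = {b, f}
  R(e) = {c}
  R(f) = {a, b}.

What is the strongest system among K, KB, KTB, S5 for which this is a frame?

Symmetric (axiom B): no — a R c but not c R a.
Reflexive (axiom T): no — b is not related to itself.
Euclidean (axiom 5): no — a R c and a R d, but not c R d.
So F validates K; KB would additionally require R to be symmetric. The strongest is K.

K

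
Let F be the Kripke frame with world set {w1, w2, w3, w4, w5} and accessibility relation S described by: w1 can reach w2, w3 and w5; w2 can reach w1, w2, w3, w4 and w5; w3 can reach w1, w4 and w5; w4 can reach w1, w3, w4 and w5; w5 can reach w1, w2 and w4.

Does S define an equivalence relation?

No

Reflexive: no — w1 is not related to itself.
Symmetric: no — w2 S w3 but not w3 S w2.
Transitive: no — w1 S w2 and w2 S w4, but not w1 S w4.
So S is not an equivalence relation.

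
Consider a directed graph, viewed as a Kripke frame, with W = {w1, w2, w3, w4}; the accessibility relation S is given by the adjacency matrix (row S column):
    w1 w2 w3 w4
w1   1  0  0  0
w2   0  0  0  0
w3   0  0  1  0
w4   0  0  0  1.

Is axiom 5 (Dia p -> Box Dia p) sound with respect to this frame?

Axiom 5 corresponds to the accessibility relation being Euclidean.
Euclidean: yes — any two successors of a common world are S-related.

Yes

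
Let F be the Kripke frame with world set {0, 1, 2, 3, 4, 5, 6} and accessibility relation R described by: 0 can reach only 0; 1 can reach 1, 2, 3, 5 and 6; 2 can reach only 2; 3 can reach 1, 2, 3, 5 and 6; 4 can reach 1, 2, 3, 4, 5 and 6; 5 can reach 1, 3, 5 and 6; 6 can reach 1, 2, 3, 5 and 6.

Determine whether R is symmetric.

Symmetric: no — 1 R 2 but not 2 R 1.

No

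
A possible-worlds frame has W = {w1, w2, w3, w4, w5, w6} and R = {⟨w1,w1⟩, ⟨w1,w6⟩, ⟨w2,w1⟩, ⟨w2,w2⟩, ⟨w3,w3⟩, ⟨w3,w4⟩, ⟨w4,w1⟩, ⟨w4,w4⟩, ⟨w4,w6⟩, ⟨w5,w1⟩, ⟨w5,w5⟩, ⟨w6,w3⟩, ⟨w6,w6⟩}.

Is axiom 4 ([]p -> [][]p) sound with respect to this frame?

No

Axiom 4 corresponds to the accessibility relation being transitive.
Transitive: no — w1 R w6 and w6 R w3, but not w1 R w3.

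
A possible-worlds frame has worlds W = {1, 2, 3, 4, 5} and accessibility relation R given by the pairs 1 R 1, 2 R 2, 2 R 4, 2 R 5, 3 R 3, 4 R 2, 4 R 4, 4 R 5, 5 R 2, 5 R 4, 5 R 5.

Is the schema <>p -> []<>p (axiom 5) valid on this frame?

By correspondence theory, 5 is valid on a frame iff R is Euclidean.
Euclidean: yes — any two successors of a common world are R-related.

Yes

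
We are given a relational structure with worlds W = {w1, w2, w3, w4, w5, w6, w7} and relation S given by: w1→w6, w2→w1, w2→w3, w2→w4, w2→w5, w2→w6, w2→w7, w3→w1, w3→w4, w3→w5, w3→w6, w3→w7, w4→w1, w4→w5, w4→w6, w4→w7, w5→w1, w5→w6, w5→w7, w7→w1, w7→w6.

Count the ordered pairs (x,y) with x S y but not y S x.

Enumerating: (w1,w6), (w2,w1), (w2,w3), (w2,w4), (w2,w5), (w2,w6), (w2,w7), (w3,w1), (w3,w4), (w3,w5), (w3,w6), (w3,w7), … and 9 more.
Total: 21.

21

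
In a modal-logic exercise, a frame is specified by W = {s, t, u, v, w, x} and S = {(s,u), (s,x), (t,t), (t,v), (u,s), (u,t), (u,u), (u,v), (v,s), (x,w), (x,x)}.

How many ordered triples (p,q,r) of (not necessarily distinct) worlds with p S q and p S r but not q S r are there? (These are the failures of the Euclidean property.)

15

Enumerating: (s,u,x), (s,x,u), (t,v,t), (t,v,v), (u,s,s), (u,s,t), (u,s,v), (u,t,s), (u,t,u), (u,v,t), (u,v,u), (u,v,v), (v,s,s), (x,w,w), (x,w,x).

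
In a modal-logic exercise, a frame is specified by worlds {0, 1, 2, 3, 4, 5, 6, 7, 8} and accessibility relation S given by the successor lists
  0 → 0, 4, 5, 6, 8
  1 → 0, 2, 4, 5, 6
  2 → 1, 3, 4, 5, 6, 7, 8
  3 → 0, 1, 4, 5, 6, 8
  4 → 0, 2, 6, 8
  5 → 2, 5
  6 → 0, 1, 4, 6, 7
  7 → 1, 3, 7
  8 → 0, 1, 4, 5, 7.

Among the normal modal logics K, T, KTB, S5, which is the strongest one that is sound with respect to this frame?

Reflexive (axiom T): no — 1 is not related to itself.
Symmetric (axiom B): no — 0 S 5 but not 5 S 0.
Euclidean (axiom 5): no — 0 S 4 and 0 S 5, but not 4 S 5.
So F validates K; T would additionally require S to be reflexive. The strongest is K.

K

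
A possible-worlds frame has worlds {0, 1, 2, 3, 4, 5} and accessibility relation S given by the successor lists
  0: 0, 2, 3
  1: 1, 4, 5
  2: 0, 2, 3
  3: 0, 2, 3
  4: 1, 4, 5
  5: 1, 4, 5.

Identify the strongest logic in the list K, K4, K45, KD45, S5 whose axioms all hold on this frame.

S5

Transitive (axiom 4): yes — every two-step S-path is closed by a direct edge.
Euclidean (axiom 5): yes — any two successors of a common world are S-related.
Serial (axiom D): yes — every world has a successor (e.g. 0 S 0).
Reflexive (axiom T): yes — every world is S-related to itself.
So F validates K, K4, K45, KD45, S5. The strongest is S5.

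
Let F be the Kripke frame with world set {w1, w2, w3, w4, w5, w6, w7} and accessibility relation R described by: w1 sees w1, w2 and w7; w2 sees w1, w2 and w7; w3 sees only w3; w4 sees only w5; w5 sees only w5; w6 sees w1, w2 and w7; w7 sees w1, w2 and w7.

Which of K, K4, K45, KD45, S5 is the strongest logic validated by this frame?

KD45

Transitive (axiom 4): yes — every two-step R-path is closed by a direct edge.
Euclidean (axiom 5): yes — any two successors of a common world are R-related.
Serial (axiom D): yes — every world has a successor (e.g. w1 R w1).
Reflexive (axiom T): no — w4 is not related to itself.
So F validates K, K4, K45, KD45; S5 would additionally require R to be reflexive. The strongest is KD45.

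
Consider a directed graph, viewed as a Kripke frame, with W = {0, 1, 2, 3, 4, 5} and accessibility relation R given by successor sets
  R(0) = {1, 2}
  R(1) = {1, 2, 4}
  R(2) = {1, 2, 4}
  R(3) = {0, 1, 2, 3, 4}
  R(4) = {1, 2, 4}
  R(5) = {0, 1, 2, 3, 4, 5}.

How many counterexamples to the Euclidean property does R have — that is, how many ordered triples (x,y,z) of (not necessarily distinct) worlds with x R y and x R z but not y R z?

23

Enumerating: (3,0,0), (3,0,3), (3,0,4), (3,1,0), (3,1,3), (3,2,0), (3,2,3), (3,4,0), (3,4,3), (5,0,0), (5,0,3), (5,0,4), … and 11 more.
Total: 23.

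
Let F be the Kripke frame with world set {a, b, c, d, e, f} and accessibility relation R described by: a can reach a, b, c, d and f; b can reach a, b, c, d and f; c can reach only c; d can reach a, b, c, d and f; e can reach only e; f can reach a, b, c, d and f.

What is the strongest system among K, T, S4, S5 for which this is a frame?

Reflexive (axiom T): yes — every world is R-related to itself.
Transitive (axiom 4): yes — every two-step R-path is closed by a direct edge.
Euclidean (axiom 5): no — a R c and a R b, but not c R b.
So F validates K, T, S4; S5 would additionally require R to be Euclidean. The strongest is S4.

S4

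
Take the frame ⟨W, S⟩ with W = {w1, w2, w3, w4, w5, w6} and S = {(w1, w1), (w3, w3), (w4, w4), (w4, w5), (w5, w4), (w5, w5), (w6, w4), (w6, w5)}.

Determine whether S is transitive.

Transitive: yes — every two-step S-path is closed by a direct edge.

Yes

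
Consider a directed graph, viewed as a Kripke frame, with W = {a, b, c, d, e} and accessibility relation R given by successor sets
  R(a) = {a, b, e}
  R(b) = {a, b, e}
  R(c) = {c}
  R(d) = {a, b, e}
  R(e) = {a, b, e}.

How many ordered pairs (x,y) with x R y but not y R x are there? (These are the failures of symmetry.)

Enumerating: (d,a), (d,b), (d,e).

3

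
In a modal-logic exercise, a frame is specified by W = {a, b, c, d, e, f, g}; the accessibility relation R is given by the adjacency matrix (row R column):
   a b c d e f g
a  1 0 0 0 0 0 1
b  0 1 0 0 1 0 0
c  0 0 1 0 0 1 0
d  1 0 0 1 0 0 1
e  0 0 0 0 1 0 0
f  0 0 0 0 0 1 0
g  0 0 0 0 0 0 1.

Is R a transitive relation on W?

Yes

Transitive: yes — every two-step R-path is closed by a direct edge.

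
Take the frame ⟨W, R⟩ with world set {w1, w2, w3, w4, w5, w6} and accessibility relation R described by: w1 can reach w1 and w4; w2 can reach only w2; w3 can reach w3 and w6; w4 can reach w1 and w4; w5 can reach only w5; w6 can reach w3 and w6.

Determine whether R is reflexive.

Yes

Reflexive: yes — every world is R-related to itself.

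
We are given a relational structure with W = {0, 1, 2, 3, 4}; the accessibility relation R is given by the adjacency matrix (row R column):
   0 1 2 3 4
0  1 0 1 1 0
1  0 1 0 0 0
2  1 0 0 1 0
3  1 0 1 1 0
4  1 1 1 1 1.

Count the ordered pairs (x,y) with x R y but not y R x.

Enumerating: (4,0), (4,1), (4,2), (4,3).

4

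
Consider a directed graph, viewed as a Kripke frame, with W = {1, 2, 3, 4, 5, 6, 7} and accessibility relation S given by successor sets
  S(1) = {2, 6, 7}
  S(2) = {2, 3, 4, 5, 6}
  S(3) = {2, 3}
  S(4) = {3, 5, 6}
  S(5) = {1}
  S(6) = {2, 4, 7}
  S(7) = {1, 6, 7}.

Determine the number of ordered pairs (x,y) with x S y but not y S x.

Enumerating: (1,2), (1,6), (2,4), (2,5), (4,3), (4,5), (5,1).

7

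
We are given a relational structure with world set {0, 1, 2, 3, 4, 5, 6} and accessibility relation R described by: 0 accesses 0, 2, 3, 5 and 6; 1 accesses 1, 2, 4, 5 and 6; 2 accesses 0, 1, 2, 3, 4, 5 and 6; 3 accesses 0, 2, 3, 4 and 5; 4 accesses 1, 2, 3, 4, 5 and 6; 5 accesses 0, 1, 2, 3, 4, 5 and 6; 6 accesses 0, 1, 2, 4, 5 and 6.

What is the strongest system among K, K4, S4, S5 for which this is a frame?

K

Transitive (axiom 4): no — 0 R 2 and 2 R 1, but not 0 R 1.
Reflexive (axiom T): yes — every world is R-related to itself.
Euclidean (axiom 5): no — 0 R 3 and 0 R 6, but not 3 R 6.
So F validates K; K4 would additionally require R to be transitive. The strongest is K.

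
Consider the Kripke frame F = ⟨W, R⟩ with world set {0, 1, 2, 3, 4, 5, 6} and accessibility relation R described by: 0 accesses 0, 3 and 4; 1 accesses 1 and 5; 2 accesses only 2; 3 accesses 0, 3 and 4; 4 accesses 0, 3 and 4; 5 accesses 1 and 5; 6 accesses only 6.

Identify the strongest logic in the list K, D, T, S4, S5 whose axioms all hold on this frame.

Serial (axiom D): yes — every world has a successor (e.g. 0 R 0).
Reflexive (axiom T): yes — every world is R-related to itself.
Transitive (axiom 4): yes — every two-step R-path is closed by a direct edge.
Euclidean (axiom 5): yes — any two successors of a common world are R-related.
So F validates K, D, T, S4, S5. The strongest is S5.

S5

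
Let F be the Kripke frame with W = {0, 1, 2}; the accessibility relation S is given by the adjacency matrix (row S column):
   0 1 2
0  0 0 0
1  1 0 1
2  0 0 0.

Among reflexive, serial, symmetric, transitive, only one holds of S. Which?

Reflexive: no — 0 is not related to itself.
Serial: no — 0 has no S-successor.
Symmetric: no — 1 S 0 but not 0 S 1.
Transitive: yes — every two-step S-path is closed by a direct edge.
Only transitive holds.

transitive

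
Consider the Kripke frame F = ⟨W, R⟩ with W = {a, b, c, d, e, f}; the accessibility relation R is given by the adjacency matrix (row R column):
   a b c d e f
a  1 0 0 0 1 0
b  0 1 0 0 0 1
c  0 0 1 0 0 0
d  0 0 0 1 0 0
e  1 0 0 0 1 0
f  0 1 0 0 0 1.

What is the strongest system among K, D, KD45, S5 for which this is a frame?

S5

Serial (axiom D): yes — every world has a successor (e.g. a R a).
Euclidean (axiom 5): yes — any two successors of a common world are R-related.
Transitive (axiom 4): yes — every two-step R-path is closed by a direct edge.
Reflexive (axiom T): yes — every world is R-related to itself.
So F validates K, D, KD45, S5. The strongest is S5.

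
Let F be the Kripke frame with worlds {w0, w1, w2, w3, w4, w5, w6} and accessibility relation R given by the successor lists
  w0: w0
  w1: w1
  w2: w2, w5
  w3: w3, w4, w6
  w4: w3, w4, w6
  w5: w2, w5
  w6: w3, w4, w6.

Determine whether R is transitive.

Transitive: yes — every two-step R-path is closed by a direct edge.

Yes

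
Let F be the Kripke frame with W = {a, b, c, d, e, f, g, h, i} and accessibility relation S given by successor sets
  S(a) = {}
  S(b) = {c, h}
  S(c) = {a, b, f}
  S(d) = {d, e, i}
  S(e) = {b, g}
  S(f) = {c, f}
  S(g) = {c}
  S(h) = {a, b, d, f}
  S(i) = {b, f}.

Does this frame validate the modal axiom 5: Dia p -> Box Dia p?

By correspondence theory, 5 is valid on a frame iff S is Euclidean.
Euclidean: no — b S c and b S h, but not c S h.

No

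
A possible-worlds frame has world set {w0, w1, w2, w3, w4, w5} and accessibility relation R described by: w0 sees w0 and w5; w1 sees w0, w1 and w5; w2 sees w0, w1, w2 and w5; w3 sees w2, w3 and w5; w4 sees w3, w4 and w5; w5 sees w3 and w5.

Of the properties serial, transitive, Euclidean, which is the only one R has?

Serial: yes — every world has a successor (e.g. w0 R w0).
Transitive: no — w0 R w5 and w5 R w3, but not w0 R w3.
Euclidean: no — w1 R w5 and w1 R w0, but not w5 R w0.
Only serial holds.

serial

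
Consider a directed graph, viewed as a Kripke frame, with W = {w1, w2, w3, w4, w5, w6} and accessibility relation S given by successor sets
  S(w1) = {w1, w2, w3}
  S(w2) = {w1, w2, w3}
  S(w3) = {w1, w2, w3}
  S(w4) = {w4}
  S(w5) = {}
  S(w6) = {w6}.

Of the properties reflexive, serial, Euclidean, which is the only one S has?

Reflexive: no — w5 is not related to itself.
Serial: no — w5 has no S-successor.
Euclidean: yes — any two successors of a common world are S-related.
Only Euclidean holds.

Euclidean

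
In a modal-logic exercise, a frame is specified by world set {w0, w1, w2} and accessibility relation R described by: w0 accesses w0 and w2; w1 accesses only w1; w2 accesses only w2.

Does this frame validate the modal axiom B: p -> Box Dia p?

The schema B characterises exactly the symmetric frames.
Symmetric: no — w0 R w2 but not w2 R w0.

No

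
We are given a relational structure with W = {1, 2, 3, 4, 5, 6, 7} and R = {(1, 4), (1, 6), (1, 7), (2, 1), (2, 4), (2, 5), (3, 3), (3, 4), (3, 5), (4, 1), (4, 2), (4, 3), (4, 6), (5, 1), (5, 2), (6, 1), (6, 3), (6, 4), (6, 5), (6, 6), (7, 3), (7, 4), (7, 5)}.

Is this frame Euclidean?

No

Euclidean: no — 1 R 4 and 1 R 7, but not 4 R 7.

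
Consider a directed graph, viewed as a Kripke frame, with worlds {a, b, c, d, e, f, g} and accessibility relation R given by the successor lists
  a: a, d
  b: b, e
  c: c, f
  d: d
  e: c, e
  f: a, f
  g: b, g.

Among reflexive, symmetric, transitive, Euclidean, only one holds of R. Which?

Reflexive: yes — every world is R-related to itself.
Symmetric: no — a R d but not d R a.
Transitive: no — b R e and e R c, but not b R c.
Euclidean: no — a R d and a R a, but not d R a.
Only reflexive holds.

reflexive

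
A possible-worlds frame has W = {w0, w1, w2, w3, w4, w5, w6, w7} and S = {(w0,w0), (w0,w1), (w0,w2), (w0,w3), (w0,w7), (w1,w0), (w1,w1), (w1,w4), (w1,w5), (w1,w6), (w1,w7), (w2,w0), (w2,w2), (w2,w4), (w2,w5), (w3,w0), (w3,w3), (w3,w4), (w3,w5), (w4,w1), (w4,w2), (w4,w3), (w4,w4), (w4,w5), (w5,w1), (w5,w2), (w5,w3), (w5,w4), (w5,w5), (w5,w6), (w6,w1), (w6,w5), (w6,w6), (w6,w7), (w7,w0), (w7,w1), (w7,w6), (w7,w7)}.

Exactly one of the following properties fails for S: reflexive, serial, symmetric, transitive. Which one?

transitive

Reflexive: yes — every world is S-related to itself.
Serial: yes — every world has a successor (e.g. w0 S w0).
Symmetric: yes — every pair in S has its reverse in S.
Transitive: no — w0 S w1 and w1 S w4, but not w0 S w4.
Only transitive fails.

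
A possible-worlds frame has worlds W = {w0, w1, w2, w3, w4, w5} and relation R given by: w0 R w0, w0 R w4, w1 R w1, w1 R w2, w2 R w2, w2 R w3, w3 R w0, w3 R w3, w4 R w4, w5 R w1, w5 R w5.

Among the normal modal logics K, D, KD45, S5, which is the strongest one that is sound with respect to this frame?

Serial (axiom D): yes — every world has a successor (e.g. w0 R w0).
Euclidean (axiom 5): no — w0 R w4 and w0 R w0, but not w4 R w0.
Transitive (axiom 4): no — w1 R w2 and w2 R w3, but not w1 R w3.
Reflexive (axiom T): yes — every world is R-related to itself.
So F validates K, D; KD45 would additionally require R to be Euclidean and transitive. The strongest is D.

D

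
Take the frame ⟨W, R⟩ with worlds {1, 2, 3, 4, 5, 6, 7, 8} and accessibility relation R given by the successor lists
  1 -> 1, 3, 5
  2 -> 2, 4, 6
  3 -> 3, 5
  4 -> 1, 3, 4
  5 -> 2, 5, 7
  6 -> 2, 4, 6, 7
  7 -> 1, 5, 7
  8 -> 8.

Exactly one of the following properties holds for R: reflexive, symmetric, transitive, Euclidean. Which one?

Reflexive: yes — every world is R-related to itself.
Symmetric: no — 1 R 3 but not 3 R 1.
Transitive: no — 1 R 5 and 5 R 2, but not 1 R 2.
Euclidean: no — 1 R 5 and 1 R 3, but not 5 R 3.
Only reflexive holds.

reflexive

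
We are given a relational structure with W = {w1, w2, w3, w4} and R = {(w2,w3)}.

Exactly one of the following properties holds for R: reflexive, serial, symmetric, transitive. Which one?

transitive

Reflexive: no — w1 is not related to itself.
Serial: no — w1 has no R-successor.
Symmetric: no — w2 R w3 but not w3 R w2.
Transitive: yes — every two-step R-path is closed by a direct edge.
Only transitive holds.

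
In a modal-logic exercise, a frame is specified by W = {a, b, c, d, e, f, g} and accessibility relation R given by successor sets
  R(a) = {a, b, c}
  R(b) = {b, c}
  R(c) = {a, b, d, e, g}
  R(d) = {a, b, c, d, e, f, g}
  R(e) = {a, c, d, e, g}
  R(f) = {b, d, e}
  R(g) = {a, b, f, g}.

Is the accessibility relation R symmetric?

No

Symmetric: no — a R b but not b R a.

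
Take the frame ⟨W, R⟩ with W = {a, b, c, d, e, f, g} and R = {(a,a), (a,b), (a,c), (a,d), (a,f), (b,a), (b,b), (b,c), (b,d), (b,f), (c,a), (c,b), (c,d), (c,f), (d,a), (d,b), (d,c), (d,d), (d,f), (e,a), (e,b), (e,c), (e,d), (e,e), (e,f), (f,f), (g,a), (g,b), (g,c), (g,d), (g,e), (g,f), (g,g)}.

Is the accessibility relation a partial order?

Reflexive: no — c is not related to itself.
Transitive: no — c R a and a R c, but not c R c.
Antisymmetric: no — a R b and b R a with a ≠ b.
So R is not a partial order.

No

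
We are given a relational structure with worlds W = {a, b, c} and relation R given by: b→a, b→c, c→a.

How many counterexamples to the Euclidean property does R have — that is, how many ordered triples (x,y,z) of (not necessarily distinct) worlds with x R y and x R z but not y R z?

Enumerating: (b,a,a), (b,a,c), (b,c,c), (c,a,a).

4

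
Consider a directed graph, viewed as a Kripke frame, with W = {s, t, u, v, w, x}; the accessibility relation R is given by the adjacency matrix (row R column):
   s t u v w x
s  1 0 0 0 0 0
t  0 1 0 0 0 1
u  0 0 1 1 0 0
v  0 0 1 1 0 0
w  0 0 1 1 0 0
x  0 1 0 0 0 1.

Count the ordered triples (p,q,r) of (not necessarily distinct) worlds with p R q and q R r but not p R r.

0

R is transitive; there are no such tuples.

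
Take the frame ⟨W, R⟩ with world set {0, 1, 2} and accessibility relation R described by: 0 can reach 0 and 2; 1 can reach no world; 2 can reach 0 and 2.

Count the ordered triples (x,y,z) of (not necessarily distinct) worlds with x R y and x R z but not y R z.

0

R is Euclidean; there are no such tuples.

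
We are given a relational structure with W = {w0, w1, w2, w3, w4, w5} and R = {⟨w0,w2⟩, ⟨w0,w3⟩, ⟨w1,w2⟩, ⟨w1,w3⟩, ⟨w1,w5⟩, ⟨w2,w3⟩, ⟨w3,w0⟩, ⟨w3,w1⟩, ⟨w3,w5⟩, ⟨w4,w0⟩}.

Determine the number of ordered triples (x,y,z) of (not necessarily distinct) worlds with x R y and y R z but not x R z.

14

Enumerating: (w0,w3,w0), (w0,w3,w1), (w0,w3,w5), (w1,w3,w0), (w1,w3,w1), (w2,w3,w0), (w2,w3,w1), (w2,w3,w5), (w3,w0,w2), (w3,w0,w3), (w3,w1,w2), (w3,w1,w3), (w4,w0,w2), (w4,w0,w3).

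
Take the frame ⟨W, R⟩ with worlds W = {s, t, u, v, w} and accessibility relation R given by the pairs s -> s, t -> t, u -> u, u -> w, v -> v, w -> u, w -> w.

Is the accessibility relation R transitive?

Yes

Transitive: yes — every two-step R-path is closed by a direct edge.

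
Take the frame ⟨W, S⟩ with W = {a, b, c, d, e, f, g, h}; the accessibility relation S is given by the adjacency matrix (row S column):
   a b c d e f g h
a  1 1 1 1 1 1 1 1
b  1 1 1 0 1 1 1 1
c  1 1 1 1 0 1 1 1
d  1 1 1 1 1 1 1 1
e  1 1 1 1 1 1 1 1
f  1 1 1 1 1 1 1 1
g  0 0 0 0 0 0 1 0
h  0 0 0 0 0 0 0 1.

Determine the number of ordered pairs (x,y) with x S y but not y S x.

Enumerating: (a,g), (a,h), (b,g), (b,h), (c,g), (c,h), (d,b), (d,g), (d,h), (e,c), (e,g), (e,h), (f,g), (f,h).

14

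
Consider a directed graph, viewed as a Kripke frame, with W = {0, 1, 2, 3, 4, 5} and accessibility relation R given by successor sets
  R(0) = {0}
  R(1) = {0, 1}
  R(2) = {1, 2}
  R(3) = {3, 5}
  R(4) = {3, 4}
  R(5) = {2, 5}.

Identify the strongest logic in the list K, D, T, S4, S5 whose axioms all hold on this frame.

T

Serial (axiom D): yes — every world has a successor (e.g. 0 R 0).
Reflexive (axiom T): yes — every world is R-related to itself.
Transitive (axiom 4): no — 2 R 1 and 1 R 0, but not 2 R 0.
Euclidean (axiom 5): no — 1 R 0 and 1 R 1, but not 0 R 1.
So F validates K, D, T; S4 would additionally require R to be transitive. The strongest is T.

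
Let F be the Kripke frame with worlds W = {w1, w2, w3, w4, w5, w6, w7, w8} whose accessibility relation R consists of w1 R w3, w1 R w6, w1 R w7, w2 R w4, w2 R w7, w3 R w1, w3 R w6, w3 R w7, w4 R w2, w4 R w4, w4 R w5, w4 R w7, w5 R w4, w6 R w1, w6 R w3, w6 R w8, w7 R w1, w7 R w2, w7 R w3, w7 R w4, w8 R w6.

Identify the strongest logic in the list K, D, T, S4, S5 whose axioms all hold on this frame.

Serial (axiom D): yes — every world has a successor (e.g. w1 R w3).
Reflexive (axiom T): no — w1 is not related to itself.
Transitive (axiom 4): no — w1 R w6 and w6 R w8, but not w1 R w8.
Euclidean (axiom 5): no — w1 R w6 and w1 R w7, but not w6 R w7.
So F validates K, D; T would additionally require R to be reflexive. The strongest is D.

D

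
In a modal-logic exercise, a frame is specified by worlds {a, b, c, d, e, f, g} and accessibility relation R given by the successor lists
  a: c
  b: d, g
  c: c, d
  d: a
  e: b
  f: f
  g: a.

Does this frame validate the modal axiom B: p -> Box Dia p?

The schema B characterises exactly the symmetric frames.
Symmetric: no — a R c but not c R a.

No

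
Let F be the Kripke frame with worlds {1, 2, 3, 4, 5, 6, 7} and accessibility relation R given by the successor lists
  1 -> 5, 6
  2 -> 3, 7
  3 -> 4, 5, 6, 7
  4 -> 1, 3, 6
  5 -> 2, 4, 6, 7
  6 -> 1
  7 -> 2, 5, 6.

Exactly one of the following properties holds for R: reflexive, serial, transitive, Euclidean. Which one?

serial

Reflexive: no — 1 is not related to itself.
Serial: yes — every world has a successor (e.g. 1 R 5).
Transitive: no — 1 R 5 and 5 R 2, but not 1 R 2.
Euclidean: no — 1 R 6 and 1 R 5, but not 6 R 5.
Only serial holds.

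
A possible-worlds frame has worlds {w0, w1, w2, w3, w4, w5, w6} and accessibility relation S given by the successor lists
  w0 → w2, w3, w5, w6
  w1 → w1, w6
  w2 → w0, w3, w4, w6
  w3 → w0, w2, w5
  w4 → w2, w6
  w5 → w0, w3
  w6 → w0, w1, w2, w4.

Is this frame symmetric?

Yes

Symmetric: yes — every pair in S has its reverse in S.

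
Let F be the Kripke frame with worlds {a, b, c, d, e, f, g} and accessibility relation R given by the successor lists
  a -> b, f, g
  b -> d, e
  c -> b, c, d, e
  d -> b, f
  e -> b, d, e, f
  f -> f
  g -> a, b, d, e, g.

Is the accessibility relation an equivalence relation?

No

Reflexive: no — a is not related to itself.
Symmetric: no — a R b but not b R a.
Transitive: no — a R b and b R d, but not a R d.
So R is not an equivalence relation.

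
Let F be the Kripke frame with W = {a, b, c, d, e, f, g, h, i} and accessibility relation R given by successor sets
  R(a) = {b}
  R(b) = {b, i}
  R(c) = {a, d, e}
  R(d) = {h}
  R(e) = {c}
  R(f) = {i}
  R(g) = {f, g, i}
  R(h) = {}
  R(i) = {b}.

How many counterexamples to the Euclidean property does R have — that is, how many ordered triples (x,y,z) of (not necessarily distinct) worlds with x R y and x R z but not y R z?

Enumerating: (b,i,i), (c,a,a), (c,a,d), (c,a,e), (c,d,a), (c,d,d), (c,d,e), (c,e,a), (c,e,d), (c,e,e), (d,h,h), (e,c,c), (f,i,i), (g,f,f), (g,f,g), (g,i,f), (g,i,g), (g,i,i).

18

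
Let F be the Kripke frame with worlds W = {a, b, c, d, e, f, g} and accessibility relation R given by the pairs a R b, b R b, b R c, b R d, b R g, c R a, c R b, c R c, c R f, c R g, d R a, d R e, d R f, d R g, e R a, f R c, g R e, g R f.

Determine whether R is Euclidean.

No

Euclidean: no — b R c and b R d, but not c R d.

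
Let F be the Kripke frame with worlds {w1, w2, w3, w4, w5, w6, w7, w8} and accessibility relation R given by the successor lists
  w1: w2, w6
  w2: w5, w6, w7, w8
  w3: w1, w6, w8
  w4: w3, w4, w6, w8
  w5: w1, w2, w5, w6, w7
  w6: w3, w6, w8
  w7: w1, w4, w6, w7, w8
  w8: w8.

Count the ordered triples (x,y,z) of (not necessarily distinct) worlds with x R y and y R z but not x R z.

22

Enumerating: (w1,w2,w5), (w1,w2,w7), (w1,w2,w8), (w1,w6,w3), (w1,w6,w8), (w2,w5,w1), (w2,w5,w2), (w2,w6,w3), (w2,w7,w1), (w2,w7,w4), (w3,w1,w2), (w3,w6,w3), … and 10 more.
Total: 22.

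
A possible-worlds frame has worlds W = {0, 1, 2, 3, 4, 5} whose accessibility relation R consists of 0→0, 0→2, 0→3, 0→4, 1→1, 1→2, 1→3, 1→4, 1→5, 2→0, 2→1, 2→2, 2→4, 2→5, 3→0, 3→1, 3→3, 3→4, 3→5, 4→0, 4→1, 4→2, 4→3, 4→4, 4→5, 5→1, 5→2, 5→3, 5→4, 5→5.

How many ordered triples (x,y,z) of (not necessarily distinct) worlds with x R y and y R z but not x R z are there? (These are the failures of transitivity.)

20

Enumerating: (0,2,1), (0,2,5), (0,3,1), (0,3,5), (0,4,1), (0,4,5), (1,2,0), (1,3,0), (1,4,0), (2,0,3), (2,1,3), (2,4,3), … and 8 more.
Total: 20.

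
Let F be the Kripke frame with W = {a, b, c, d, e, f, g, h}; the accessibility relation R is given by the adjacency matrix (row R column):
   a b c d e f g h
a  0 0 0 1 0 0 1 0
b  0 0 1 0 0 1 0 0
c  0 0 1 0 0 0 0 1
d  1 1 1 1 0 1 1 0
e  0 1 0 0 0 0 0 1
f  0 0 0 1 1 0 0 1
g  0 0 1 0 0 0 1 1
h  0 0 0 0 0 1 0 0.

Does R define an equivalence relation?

No

Reflexive: no — a is not related to itself.
Symmetric: no — a R g but not g R a.
Transitive: no — a R d and d R b, but not a R b.
So R is not an equivalence relation.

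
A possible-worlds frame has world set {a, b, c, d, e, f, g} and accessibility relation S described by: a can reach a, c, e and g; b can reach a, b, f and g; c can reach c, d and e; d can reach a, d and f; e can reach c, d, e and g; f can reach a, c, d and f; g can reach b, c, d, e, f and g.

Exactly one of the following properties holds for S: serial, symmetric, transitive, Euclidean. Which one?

Serial: yes — every world has a successor (e.g. a S a).
Symmetric: no — a S c but not c S a.
Transitive: no — a S c and c S d, but not a S d.
Euclidean: no — a S c and a S g, but not c S g.
Only serial holds.

serial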